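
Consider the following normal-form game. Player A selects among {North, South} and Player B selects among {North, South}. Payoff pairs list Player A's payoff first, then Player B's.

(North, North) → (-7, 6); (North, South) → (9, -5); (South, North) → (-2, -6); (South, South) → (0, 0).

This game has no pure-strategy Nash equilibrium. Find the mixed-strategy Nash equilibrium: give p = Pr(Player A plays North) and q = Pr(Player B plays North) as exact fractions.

In a mixed NE each player is indifferent between their pure strategies, so the opponent's mix sets the indifference.
Player B indifferent between North and South: p·6 + (1−p)·(-6) = p·(-5) + (1−p)·0 ⟹ (-6) + 12p = 0 + (-5)p ⟹ p = 6/17.
Player A indifferent between North and South: q·(-7) + (1−q)·9 = q·(-2) + (1−q)·0 ⟹ 9 + (-16)q = 0 + (-2)q ⟹ q = 9/14.

p = 6/17, q = 9/14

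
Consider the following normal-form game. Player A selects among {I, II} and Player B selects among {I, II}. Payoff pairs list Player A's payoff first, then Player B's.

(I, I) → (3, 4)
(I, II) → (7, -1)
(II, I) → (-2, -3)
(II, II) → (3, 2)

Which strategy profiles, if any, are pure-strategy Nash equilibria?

(I, I)

Check mutual best responses: a cell is a NE iff neither player can gain by unilaterally deviating.
Player A's best responses — vs I: I (payoff 3); vs II: I (payoff 7).
Player B's best responses — vs I: I (payoff 4); vs II: II (payoff 2).
The only mutual best response is (I, I); neither player gains by switching there.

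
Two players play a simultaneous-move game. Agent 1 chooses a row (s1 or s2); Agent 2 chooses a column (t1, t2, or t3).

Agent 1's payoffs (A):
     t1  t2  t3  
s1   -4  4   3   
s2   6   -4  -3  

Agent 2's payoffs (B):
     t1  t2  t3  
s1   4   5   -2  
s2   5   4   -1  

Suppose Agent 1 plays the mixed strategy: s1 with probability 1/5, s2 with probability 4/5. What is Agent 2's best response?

t1

Compute Agent 2's expected payoff from each pure strategy against the given mix.
t1: (1/5)·4 + (4/5)·5 = 24/5
t2: (1/5)·5 + (4/5)·4 = 21/5
t3: (1/5)·(-2) + (4/5)·(-1) = -6/5
Highest expected payoff is 24/5, from t1.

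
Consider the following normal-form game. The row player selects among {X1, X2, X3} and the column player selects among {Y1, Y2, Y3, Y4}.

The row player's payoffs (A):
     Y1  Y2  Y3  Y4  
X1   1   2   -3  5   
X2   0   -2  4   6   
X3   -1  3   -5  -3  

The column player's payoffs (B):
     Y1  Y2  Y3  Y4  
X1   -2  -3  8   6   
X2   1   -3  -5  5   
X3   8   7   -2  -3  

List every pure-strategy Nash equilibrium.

A profile is a Nash equilibrium when each player is best-responding to the other.
The row player's best responses — vs Y1: X1 (payoff 1); vs Y2: X3 (payoff 3); vs Y3: X2 (payoff 4); vs Y4: X2 (payoff 6).
The column player's best responses — vs X1: Y3 (payoff 8); vs X2: Y4 (payoff 5); vs X3: Y1 (payoff 8).
The only mutual best response is (X2, Y4); neither player gains by switching there.

(X2, Y4)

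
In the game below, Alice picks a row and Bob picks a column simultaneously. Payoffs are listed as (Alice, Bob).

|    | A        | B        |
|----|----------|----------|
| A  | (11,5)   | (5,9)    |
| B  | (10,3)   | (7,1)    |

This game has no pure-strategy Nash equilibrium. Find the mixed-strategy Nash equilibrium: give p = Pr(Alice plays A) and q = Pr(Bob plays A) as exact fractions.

Each player's mixing probability is pinned down by making the *other* player indifferent.
Bob indifferent between A and B: p·5 + (1−p)·3 = p·9 + (1−p)·1 ⟹ 3 + 2p = 1 + 8p ⟹ p = 1/3.
Alice indifferent between A and B: q·11 + (1−q)·5 = q·10 + (1−q)·7 ⟹ 5 + 6q = 7 + 3q ⟹ q = 2/3.

p = 1/3, q = 2/3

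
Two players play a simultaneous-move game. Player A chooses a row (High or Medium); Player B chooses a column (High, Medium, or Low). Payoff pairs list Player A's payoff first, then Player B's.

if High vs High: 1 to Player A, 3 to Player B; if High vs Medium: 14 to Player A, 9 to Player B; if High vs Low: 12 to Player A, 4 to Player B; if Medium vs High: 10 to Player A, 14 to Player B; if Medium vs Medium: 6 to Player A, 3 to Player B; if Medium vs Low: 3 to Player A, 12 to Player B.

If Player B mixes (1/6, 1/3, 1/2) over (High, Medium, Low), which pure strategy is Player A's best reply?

High

Player A's best reply maximizes expected payoff against the mix.
High: (1/6)·1 + (1/3)·14 + (1/2)·12 = 65/6
Medium: (1/6)·10 + (1/3)·6 + (1/2)·3 = 31/6
Highest expected payoff is 65/6, from High.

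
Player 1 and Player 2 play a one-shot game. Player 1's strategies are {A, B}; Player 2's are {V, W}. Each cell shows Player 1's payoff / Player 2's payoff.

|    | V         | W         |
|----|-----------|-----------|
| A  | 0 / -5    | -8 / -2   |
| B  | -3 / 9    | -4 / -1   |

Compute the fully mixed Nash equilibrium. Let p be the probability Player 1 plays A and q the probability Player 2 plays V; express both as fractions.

Each player's mixing probability is pinned down by making the *other* player indifferent.
Player 2 indifferent between V and W: p·(-5) + (1−p)·9 = p·(-2) + (1−p)·(-1) ⟹ 9 + (-14)p = (-1) + (-1)p ⟹ p = 10/13.
Player 1 indifferent between A and B: q·0 + (1−q)·(-8) = q·(-3) + (1−q)·(-4) ⟹ (-8) + 8q = (-4) + 1q ⟹ q = 4/7.

p = 10/13, q = 4/7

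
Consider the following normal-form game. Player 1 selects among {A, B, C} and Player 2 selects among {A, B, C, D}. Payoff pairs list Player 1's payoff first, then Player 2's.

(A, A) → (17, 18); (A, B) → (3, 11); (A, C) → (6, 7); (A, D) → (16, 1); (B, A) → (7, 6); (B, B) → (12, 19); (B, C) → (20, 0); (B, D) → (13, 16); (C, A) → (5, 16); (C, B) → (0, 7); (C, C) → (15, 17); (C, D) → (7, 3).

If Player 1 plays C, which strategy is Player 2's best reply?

With Player 1 fixed at C, Player 2's payoffs are: A → 16, B → 7, C → 17, D → 3.
The maximum is 17, achieved by C.

C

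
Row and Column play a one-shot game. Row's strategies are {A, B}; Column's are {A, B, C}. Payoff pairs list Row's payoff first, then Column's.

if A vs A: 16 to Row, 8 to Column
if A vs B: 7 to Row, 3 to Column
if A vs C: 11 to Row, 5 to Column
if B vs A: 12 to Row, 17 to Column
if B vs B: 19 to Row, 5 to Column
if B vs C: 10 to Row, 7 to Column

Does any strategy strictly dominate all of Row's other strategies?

A strategy is strictly dominant if it gives Row a strictly higher payoff than every other strategy, against every choice by the opponent.
A is not dominant: against B, B gives 19 > 7.
B is not dominant: against A, A gives 16 > 12.
No single strategy is best against every opponent action.

No strictly dominant strategy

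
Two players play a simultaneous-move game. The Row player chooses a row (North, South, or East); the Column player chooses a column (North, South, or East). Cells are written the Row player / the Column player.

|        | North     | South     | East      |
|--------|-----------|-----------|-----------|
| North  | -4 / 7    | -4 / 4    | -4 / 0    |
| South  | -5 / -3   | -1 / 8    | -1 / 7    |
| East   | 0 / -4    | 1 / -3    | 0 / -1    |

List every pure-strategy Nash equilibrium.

Check mutual best responses: a cell is a NE iff neither player can gain by unilaterally deviating.
The Row player's best responses — vs North: East (payoff 0); vs South: East (payoff 1); vs East: East (payoff 0).
The Column player's best responses — vs North: North (payoff 7); vs South: South (payoff 8); vs East: East (payoff -1).
The only mutual best response is (East, East); neither player gains by switching there.

(East, East)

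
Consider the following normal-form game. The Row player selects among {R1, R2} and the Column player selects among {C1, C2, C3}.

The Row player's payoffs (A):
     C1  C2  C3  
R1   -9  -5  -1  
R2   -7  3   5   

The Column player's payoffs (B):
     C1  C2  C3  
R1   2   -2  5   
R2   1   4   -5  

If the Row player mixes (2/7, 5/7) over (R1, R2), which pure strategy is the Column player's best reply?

C2

Compute the Column player's expected payoff from each pure strategy against the given mix.
C1: (2/7)·2 + (5/7)·1 = 9/7
C2: (2/7)·(-2) + (5/7)·4 = 16/7
C3: (2/7)·5 + (5/7)·(-5) = -15/7
Highest expected payoff is 16/7, from C2.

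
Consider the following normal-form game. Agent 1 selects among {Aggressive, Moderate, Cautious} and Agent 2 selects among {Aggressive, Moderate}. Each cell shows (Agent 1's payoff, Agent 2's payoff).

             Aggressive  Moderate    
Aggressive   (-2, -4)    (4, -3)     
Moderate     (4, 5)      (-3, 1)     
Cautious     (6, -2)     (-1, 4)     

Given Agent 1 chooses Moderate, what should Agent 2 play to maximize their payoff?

With Agent 1 fixed at Moderate, Agent 2's payoffs are: Aggressive → 5, Moderate → 1.
The maximum is 5, achieved by Aggressive.

Aggressive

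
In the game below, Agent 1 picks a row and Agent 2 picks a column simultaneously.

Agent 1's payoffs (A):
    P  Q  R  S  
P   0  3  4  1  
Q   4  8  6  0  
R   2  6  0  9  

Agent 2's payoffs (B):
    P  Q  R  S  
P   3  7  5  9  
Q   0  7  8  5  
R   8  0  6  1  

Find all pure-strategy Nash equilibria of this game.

Check mutual best responses: a cell is a NE iff neither player can gain by unilaterally deviating.
Agent 1's best responses — vs P: Q (payoff 4); vs Q: Q (payoff 8); vs R: Q (payoff 6); vs S: R (payoff 9).
Agent 2's best responses — vs P: S (payoff 9); vs Q: R (payoff 8); vs R: P (payoff 8).
The only mutual best response is (Q, R); neither player gains by switching there.

(Q, R)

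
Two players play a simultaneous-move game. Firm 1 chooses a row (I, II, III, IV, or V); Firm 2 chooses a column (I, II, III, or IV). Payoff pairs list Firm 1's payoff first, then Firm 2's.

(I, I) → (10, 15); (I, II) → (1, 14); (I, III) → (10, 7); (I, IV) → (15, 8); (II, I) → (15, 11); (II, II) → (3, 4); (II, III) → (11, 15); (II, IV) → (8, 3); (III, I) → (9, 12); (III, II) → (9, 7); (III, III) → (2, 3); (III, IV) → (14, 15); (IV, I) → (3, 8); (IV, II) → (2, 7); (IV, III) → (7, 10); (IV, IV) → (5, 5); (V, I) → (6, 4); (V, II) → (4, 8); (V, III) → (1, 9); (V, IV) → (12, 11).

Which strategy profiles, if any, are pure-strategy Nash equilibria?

(II, III)

Find each player's best response to every opponent strategy; NE are the intersections.
Firm 1's best responses — vs I: II (payoff 15); vs II: III (payoff 9); vs III: II (payoff 11); vs IV: I (payoff 15).
Firm 2's best responses — vs I: I (payoff 15); vs II: III (payoff 15); vs III: IV (payoff 15); vs IV: III (payoff 10); vs V: IV (payoff 11).
The only mutual best response is (II, III); neither player gains by switching there.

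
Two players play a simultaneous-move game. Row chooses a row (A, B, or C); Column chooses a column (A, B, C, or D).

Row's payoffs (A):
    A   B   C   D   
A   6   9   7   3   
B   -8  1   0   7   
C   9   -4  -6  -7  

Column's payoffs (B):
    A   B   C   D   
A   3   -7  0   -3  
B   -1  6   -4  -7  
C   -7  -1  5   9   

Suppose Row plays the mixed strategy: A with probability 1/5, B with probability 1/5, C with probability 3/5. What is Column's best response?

D

Compute Column's expected payoff from each pure strategy against the given mix.
A: (1/5)·3 + (1/5)·(-1) + (3/5)·(-7) = -19/5
B: (1/5)·(-7) + (1/5)·6 + (3/5)·(-1) = -4/5
C: (1/5)·0 + (1/5)·(-4) + (3/5)·5 = 11/5
D: (1/5)·(-3) + (1/5)·(-7) + (3/5)·9 = 17/5
Highest expected payoff is 17/5, from D.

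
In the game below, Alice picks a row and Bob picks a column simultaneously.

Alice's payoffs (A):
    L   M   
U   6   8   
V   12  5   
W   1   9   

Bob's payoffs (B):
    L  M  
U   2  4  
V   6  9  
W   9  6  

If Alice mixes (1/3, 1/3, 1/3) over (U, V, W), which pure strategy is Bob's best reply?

M

Bob's best reply maximizes expected payoff against the mix.
L: (1/3)·2 + (1/3)·6 + (1/3)·9 = 17/3
M: (1/3)·4 + (1/3)·9 + (1/3)·6 = 19/3
Highest expected payoff is 19/3, from M.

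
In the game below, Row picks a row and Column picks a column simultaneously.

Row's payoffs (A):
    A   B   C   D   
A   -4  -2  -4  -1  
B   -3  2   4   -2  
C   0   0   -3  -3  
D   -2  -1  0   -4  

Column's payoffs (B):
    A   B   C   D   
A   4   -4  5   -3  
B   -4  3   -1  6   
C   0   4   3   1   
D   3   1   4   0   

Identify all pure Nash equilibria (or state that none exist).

Find each player's best response to every opponent strategy; NE are the intersections.
Row's best responses — vs A: C (payoff 0); vs B: B (payoff 2); vs C: B (payoff 4); vs D: A (payoff -1).
Column's best responses — vs A: C (payoff 5); vs B: D (payoff 6); vs C: B (payoff 4); vs D: C (payoff 4).
No cell has both players best-responding. For instance, Row's best reply to B is B, but against B Column prefers D over B.

None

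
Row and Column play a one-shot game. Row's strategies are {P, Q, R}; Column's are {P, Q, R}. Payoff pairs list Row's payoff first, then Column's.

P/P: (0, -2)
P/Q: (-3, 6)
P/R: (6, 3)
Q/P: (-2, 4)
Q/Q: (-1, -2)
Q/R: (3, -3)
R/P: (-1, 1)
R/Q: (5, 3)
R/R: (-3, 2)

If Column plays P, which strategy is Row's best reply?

P

With Column fixed at P, Row's payoffs are: P → 0, Q → -2, R → -1.
The maximum is 0, achieved by P.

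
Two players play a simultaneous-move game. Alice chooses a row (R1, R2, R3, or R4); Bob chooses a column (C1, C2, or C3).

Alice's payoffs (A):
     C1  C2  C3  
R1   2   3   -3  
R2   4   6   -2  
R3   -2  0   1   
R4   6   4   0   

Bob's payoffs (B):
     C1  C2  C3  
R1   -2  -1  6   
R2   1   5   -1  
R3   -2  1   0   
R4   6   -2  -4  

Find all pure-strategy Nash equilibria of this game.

(R2, C2) and (R4, C1)

A profile is a Nash equilibrium when each player is best-responding to the other.
Alice's best responses — vs C1: R4 (payoff 6); vs C2: R2 (payoff 6); vs C3: R3 (payoff 1).
Bob's best responses — vs R1: C3 (payoff 6); vs R2: C2 (payoff 5); vs R3: C2 (payoff 1); vs R4: C1 (payoff 6).
Mutual best responses occur at (R2, C2) and (R4, C1); at each, neither player gains by switching.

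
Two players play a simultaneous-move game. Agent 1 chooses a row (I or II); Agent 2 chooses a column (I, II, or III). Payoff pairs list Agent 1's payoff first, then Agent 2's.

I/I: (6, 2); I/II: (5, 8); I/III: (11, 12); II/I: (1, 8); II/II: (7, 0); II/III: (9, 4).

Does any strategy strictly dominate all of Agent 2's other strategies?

A strategy is strictly dominant if it gives Agent 2 a strictly higher payoff than every other strategy, against every choice by the opponent.
I is not dominant: against I, II gives 8 > 2.
II is not dominant: against I, III gives 12 > 8.
III is not dominant: against II, I gives 8 > 4.
No single strategy is best against every opponent action.

None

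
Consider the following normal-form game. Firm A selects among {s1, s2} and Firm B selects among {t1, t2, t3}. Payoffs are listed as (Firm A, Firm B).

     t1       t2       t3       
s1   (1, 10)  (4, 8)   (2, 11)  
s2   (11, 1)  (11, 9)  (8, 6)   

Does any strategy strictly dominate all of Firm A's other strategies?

s2

Check whether one of Firm A's strategies beats all alternatives regardless of what the opponent does.
s2 strictly dominates: vs t1: 11 > 1; vs t2: 11 > 4; vs t3: 8 > 2.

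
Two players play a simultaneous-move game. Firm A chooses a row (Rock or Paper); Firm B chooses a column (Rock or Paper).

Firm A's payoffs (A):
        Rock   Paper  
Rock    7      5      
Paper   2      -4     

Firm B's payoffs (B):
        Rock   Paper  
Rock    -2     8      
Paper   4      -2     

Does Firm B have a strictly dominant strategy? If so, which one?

Check whether one of Firm B's strategies beats all alternatives regardless of what the opponent does.
Rock is not dominant: against Rock, Paper gives 8 > -2.
Paper is not dominant: against Paper, Rock gives 4 > -2.
No single strategy is best against every opponent action.

No strictly dominant strategy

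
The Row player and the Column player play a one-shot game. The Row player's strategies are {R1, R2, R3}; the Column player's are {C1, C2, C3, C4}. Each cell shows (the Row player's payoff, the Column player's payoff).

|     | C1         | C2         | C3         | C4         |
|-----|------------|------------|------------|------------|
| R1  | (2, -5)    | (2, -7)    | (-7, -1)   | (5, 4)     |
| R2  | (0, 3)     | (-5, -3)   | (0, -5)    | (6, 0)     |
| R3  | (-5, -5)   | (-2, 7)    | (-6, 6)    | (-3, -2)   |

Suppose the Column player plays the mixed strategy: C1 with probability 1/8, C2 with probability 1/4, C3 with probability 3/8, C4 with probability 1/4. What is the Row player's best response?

Compute the Row player's expected payoff from each pure strategy against the given mix.
R1: (1/8)·2 + (1/4)·2 + (3/8)·(-7) + (1/4)·5 = -5/8
R2: (1/8)·0 + (1/4)·(-5) + (3/8)·0 + (1/4)·6 = 1/4
R3: (1/8)·(-5) + (1/4)·(-2) + (3/8)·(-6) + (1/4)·(-3) = -33/8
Highest expected payoff is 1/4, from R2.

R2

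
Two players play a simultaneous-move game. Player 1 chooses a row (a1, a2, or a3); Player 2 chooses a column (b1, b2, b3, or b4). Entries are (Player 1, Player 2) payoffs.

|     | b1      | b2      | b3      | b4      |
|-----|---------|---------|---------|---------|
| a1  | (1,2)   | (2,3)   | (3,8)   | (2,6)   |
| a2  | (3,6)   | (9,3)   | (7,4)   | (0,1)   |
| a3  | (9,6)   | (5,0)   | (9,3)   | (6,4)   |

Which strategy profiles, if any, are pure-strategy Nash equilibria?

A profile is a Nash equilibrium when each player is best-responding to the other.
Player 1's best responses — vs b1: a3 (payoff 9); vs b2: a2 (payoff 9); vs b3: a3 (payoff 9); vs b4: a3 (payoff 6).
Player 2's best responses — vs a1: b3 (payoff 8); vs a2: b1 (payoff 6); vs a3: b1 (payoff 6).
The only mutual best response is (a3, b1); neither player gains by switching there.

(a3, b1)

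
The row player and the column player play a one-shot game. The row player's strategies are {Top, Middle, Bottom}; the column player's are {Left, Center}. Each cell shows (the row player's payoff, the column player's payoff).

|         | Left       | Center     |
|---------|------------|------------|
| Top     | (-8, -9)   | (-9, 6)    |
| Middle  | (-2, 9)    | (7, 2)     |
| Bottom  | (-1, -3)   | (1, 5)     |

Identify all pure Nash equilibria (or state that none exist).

Check mutual best responses: a cell is a NE iff neither player can gain by unilaterally deviating.
The row player's best responses — vs Left: Bottom (payoff -1); vs Center: Middle (payoff 7).
The column player's best responses — vs Top: Center (payoff 6); vs Middle: Left (payoff 9); vs Bottom: Center (payoff 5).
No cell has both players best-responding. For instance, the row player's best reply to Left is Bottom, but against Bottom the column player prefers Center over Left.

There is no pure-strategy Nash equilibrium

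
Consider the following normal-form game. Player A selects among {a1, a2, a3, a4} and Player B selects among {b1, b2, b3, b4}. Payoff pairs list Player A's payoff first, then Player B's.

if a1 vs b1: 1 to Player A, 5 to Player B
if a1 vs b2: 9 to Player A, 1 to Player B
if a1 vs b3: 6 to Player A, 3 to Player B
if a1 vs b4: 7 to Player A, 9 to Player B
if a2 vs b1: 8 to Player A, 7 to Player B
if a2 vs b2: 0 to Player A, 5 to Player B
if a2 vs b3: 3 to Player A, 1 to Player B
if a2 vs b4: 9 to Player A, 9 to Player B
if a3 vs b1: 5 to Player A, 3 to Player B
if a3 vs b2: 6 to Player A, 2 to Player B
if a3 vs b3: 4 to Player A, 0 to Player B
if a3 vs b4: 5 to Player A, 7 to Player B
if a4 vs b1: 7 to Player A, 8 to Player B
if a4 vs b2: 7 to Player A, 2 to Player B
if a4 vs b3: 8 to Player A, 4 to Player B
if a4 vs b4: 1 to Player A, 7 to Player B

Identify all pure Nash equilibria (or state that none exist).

Find each player's best response to every opponent strategy; NE are the intersections.
Player A's best responses — vs b1: a2 (payoff 8); vs b2: a1 (payoff 9); vs b3: a4 (payoff 8); vs b4: a2 (payoff 9).
Player B's best responses — vs a1: b4 (payoff 9); vs a2: b4 (payoff 9); vs a3: b4 (payoff 7); vs a4: b1 (payoff 8).
The only mutual best response is (a2, b4); neither player gains by switching there.

(a2, b4)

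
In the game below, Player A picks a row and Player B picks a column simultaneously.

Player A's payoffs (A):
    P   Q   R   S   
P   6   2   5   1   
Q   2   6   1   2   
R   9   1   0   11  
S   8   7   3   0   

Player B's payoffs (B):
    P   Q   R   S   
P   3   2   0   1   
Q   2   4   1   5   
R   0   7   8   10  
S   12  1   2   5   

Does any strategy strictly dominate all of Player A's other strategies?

No strictly dominant strategy

A strategy is strictly dominant if it gives Player A a strictly higher payoff than every other strategy, against every choice by the opponent.
P is not dominant: against P, R gives 9 > 6.
Q is not dominant: against P, P gives 6 > 2.
R is not dominant: against Q, P gives 2 > 1.
S is not dominant: against P, R gives 9 > 8.
No single strategy is best against every opponent action.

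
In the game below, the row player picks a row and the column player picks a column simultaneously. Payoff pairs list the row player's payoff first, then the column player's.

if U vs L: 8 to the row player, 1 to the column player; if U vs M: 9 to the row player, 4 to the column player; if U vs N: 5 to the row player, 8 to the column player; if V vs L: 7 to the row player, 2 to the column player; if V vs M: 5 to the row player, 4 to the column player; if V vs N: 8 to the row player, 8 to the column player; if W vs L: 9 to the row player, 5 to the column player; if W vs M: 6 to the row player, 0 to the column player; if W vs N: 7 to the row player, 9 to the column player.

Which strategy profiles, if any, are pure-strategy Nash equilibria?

Find each player's best response to every opponent strategy; NE are the intersections.
The row player's best responses — vs L: W (payoff 9); vs M: U (payoff 9); vs N: V (payoff 8).
The column player's best responses — vs U: N (payoff 8); vs V: N (payoff 8); vs W: N (payoff 9).
The only mutual best response is (V, N); neither player gains by switching there.

(V, N)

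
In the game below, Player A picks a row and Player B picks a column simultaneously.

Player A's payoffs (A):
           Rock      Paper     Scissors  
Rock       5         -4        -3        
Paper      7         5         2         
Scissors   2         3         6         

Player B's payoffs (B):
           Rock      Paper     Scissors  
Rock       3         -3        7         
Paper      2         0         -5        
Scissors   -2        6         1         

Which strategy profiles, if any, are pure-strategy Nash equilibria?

(Paper, Rock)

Check mutual best responses: a cell is a NE iff neither player can gain by unilaterally deviating.
Player A's best responses — vs Rock: Paper (payoff 7); vs Paper: Paper (payoff 5); vs Scissors: Scissors (payoff 6).
Player B's best responses — vs Rock: Scissors (payoff 7); vs Paper: Rock (payoff 2); vs Scissors: Paper (payoff 6).
The only mutual best response is (Paper, Rock); neither player gains by switching there.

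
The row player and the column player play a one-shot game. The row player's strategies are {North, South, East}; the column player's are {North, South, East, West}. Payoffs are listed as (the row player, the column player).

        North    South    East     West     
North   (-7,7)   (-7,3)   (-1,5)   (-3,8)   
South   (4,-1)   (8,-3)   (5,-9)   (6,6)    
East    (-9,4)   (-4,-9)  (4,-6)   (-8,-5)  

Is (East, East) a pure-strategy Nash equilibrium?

No

Holding the column player at East: the row player gets 4 from East but could get 5 by switching to South. The row player has a profitable deviation.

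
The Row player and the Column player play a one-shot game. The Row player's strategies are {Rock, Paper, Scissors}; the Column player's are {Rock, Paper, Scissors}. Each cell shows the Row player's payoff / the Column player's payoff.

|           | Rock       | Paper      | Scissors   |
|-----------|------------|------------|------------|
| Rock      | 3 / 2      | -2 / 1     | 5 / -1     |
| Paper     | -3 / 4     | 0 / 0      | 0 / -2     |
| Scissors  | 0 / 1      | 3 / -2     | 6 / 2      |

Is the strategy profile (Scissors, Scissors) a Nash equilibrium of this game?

Yes

Holding the Column player at Scissors: the Row player gets 6 from Scissors, versus 5 from Rock, 0 from Paper. No profitable deviation for the Row player.
Holding the Row player at Scissors: the Column player gets 2 from Scissors, versus 1 from Rock, -2 from Paper. No profitable deviation for the Column player either.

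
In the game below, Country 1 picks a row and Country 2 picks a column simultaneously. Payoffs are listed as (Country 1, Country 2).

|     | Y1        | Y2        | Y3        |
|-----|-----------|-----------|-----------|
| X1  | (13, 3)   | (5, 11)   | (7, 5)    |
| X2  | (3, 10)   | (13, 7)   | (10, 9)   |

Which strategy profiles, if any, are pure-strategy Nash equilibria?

None

Check mutual best responses: a cell is a NE iff neither player can gain by unilaterally deviating.
Country 1's best responses — vs Y1: X1 (payoff 13); vs Y2: X2 (payoff 13); vs Y3: X2 (payoff 10).
Country 2's best responses — vs X1: Y2 (payoff 11); vs X2: Y1 (payoff 10).
No cell has both players best-responding. For instance, Country 1's best reply to Y3 is X2, but against X2 Country 2 prefers Y1 over Y3.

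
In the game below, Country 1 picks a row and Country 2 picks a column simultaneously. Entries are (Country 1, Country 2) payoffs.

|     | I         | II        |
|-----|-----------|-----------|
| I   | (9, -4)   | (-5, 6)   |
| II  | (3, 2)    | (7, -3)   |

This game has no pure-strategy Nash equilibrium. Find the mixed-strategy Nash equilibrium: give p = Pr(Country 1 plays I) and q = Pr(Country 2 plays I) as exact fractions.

p = 1/3, q = 2/3

Each player's mixing probability is pinned down by making the *other* player indifferent.
Country 2 indifferent between I and II: p·(-4) + (1−p)·2 = p·6 + (1−p)·(-3) ⟹ 2 + (-6)p = (-3) + 9p ⟹ p = 1/3.
Country 1 indifferent between I and II: q·9 + (1−q)·(-5) = q·3 + (1−q)·7 ⟹ (-5) + 14q = 7 + (-4)q ⟹ q = 2/3.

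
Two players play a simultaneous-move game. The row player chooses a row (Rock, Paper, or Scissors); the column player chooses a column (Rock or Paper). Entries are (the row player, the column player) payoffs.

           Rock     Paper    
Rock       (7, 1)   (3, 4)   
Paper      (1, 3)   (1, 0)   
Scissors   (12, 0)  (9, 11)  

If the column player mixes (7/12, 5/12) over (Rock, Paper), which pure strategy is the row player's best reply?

Scissors

The row player's best reply maximizes expected payoff against the mix.
Rock: (7/12)·7 + (5/12)·3 = 16/3
Paper: (7/12)·1 + (5/12)·1 = 1
Scissors: (7/12)·12 + (5/12)·9 = 43/4
Highest expected payoff is 43/4, from Scissors.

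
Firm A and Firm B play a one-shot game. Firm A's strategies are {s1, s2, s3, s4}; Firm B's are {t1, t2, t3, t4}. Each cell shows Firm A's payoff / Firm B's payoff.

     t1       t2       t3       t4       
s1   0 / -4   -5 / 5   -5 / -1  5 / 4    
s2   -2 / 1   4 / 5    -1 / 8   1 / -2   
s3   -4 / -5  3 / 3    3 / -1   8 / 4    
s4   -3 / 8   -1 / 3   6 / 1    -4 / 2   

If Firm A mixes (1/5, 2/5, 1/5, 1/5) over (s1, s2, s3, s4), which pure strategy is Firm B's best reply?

t2

Firm B's best reply maximizes expected payoff against the mix.
t1: (1/5)·(-4) + (2/5)·1 + (1/5)·(-5) + (1/5)·8 = 1/5
t2: (1/5)·5 + (2/5)·5 + (1/5)·3 + (1/5)·3 = 21/5
t3: (1/5)·(-1) + (2/5)·8 + (1/5)·(-1) + (1/5)·1 = 3
t4: (1/5)·4 + (2/5)·(-2) + (1/5)·4 + (1/5)·2 = 6/5
Highest expected payoff is 21/5, from t2.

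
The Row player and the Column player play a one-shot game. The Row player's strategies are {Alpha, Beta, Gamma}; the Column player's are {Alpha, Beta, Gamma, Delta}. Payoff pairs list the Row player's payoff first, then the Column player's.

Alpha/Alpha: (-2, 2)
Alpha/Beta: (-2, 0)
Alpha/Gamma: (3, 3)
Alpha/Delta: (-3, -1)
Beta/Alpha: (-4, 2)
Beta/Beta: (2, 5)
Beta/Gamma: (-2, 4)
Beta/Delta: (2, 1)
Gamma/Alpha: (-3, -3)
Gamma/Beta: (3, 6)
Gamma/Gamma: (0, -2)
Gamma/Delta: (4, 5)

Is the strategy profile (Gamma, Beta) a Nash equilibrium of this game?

Yes

Holding the Column player at Beta: the Row player gets 3 from Gamma, versus -2 from Alpha, 2 from Beta. No profitable deviation for the Row player.
Holding the Row player at Gamma: the Column player gets 6 from Beta, versus -3 from Alpha, -2 from Gamma, 5 from Delta. No profitable deviation for the Column player either.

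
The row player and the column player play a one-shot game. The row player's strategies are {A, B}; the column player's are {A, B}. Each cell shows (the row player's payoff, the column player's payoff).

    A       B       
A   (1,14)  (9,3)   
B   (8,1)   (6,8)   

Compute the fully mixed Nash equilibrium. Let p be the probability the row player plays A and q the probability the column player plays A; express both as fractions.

p = 7/18, q = 3/10

In a mixed NE each player is indifferent between their pure strategies, so the opponent's mix sets the indifference.
The column player indifferent between A and B: p·14 + (1−p)·1 = p·3 + (1−p)·8 ⟹ 1 + 13p = 8 + (-5)p ⟹ p = 7/18.
The row player indifferent between A and B: q·1 + (1−q)·9 = q·8 + (1−q)·6 ⟹ 9 + (-8)q = 6 + 2q ⟹ q = 3/10.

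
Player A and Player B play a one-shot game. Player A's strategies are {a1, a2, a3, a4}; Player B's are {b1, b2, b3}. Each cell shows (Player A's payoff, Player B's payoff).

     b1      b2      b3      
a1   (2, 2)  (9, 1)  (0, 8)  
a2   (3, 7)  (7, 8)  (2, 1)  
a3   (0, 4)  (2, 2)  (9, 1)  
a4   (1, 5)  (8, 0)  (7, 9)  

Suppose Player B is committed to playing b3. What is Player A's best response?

a3

With Player B fixed at b3, Player A's payoffs are: a1 → 0, a2 → 2, a3 → 9, a4 → 7.
The maximum is 9, achieved by a3.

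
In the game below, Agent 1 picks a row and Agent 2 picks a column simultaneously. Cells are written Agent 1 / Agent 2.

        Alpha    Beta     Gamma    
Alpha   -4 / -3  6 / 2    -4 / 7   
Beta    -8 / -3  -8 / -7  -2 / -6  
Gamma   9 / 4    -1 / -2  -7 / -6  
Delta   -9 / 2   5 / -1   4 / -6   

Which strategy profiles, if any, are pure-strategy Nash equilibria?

A profile is a Nash equilibrium when each player is best-responding to the other.
Agent 1's best responses — vs Alpha: Gamma (payoff 9); vs Beta: Alpha (payoff 6); vs Gamma: Delta (payoff 4).
Agent 2's best responses — vs Alpha: Gamma (payoff 7); vs Beta: Alpha (payoff -3); vs Gamma: Alpha (payoff 4); vs Delta: Alpha (payoff 2).
The only mutual best response is (Gamma, Alpha); neither player gains by switching there.

(Gamma, Alpha)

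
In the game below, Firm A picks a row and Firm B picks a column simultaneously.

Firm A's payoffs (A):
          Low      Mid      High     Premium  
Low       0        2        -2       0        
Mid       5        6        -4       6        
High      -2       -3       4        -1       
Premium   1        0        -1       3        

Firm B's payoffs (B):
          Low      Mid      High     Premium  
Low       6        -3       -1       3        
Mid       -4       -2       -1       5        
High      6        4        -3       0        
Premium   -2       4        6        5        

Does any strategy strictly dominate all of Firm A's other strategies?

No strictly dominant strategy

Check whether one of Firm A's strategies beats all alternatives regardless of what the opponent does.
Low is not dominant: against Low, Mid gives 5 > 0.
Mid is not dominant: against High, Low gives -2 > -4.
High is not dominant: against Low, Low gives 0 > -2.
Premium is not dominant: against Low, Mid gives 5 > 1.
No single strategy is best against every opponent action.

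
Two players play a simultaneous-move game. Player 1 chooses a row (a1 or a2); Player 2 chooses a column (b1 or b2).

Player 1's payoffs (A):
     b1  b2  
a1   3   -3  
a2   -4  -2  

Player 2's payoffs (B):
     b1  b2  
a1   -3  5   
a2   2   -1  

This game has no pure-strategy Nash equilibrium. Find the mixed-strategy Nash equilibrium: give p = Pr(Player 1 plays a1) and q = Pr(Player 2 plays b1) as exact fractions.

p = 3/11, q = 1/8

Each player's mixing probability is pinned down by making the *other* player indifferent.
Player 2 indifferent between b1 and b2: p·(-3) + (1−p)·2 = p·5 + (1−p)·(-1) ⟹ 2 + (-5)p = (-1) + 6p ⟹ p = 3/11.
Player 1 indifferent between a1 and a2: q·3 + (1−q)·(-3) = q·(-4) + (1−q)·(-2) ⟹ (-3) + 6q = (-2) + (-2)q ⟹ q = 1/8.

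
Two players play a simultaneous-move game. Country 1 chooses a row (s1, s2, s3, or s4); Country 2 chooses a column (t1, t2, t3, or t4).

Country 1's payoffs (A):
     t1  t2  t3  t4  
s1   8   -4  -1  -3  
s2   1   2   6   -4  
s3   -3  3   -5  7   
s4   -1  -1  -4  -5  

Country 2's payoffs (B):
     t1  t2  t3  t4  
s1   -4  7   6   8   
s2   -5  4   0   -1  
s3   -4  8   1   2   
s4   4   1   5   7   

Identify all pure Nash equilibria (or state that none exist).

Check mutual best responses: a cell is a NE iff neither player can gain by unilaterally deviating.
Country 1's best responses — vs t1: s1 (payoff 8); vs t2: s3 (payoff 3); vs t3: s2 (payoff 6); vs t4: s3 (payoff 7).
Country 2's best responses — vs s1: t4 (payoff 8); vs s2: t2 (payoff 4); vs s3: t2 (payoff 8); vs s4: t4 (payoff 7).
The only mutual best response is (s3, t2); neither player gains by switching there.

(s3, t2)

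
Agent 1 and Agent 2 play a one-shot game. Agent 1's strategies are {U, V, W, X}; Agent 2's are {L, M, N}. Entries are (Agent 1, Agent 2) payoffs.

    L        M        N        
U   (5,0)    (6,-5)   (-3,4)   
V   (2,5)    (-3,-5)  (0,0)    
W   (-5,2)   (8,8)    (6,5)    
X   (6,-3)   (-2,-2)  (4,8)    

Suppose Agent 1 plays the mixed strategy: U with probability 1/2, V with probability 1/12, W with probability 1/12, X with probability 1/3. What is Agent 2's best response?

N

Agent 2's best reply maximizes expected payoff against the mix.
L: (1/2)·0 + (1/12)·5 + (1/12)·2 + (1/3)·(-3) = -5/12
M: (1/2)·(-5) + (1/12)·(-5) + (1/12)·8 + (1/3)·(-2) = -35/12
N: (1/2)·4 + (1/12)·0 + (1/12)·5 + (1/3)·8 = 61/12
Highest expected payoff is 61/12, from N.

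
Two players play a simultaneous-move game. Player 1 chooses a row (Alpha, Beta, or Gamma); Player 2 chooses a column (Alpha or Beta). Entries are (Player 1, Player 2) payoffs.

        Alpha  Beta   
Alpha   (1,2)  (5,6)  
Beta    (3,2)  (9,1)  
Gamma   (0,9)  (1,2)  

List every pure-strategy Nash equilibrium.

(Beta, Alpha)

A profile is a Nash equilibrium when each player is best-responding to the other.
Player 1's best responses — vs Alpha: Beta (payoff 3); vs Beta: Beta (payoff 9).
Player 2's best responses — vs Alpha: Beta (payoff 6); vs Beta: Alpha (payoff 2); vs Gamma: Alpha (payoff 9).
The only mutual best response is (Beta, Alpha); neither player gains by switching there.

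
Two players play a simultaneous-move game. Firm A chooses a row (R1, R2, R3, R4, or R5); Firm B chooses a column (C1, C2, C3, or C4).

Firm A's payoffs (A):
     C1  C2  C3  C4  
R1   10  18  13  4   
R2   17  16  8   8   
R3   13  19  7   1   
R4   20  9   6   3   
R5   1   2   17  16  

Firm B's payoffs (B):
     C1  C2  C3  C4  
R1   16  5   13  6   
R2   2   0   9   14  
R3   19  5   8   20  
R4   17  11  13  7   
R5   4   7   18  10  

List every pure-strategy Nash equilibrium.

Find each player's best response to every opponent strategy; NE are the intersections.
Firm A's best responses — vs C1: R4 (payoff 20); vs C2: R3 (payoff 19); vs C3: R5 (payoff 17); vs C4: R5 (payoff 16).
Firm B's best responses — vs R1: C1 (payoff 16); vs R2: C4 (payoff 14); vs R3: C4 (payoff 20); vs R4: C1 (payoff 17); vs R5: C3 (payoff 18).
Mutual best responses occur at (R4, C1) and (R5, C3); at each, neither player gains by switching.

(R4, C1) and (R5, C3)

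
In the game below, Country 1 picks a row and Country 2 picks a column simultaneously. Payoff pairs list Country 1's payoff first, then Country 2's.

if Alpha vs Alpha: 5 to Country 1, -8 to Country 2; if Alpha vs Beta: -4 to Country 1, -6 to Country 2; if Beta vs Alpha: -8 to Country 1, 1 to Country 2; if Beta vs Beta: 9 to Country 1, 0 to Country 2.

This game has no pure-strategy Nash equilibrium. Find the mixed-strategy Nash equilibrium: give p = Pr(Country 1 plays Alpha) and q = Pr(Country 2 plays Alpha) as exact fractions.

p = 1/3, q = 1/2

Each player's mixing probability is pinned down by making the *other* player indifferent.
Country 2 indifferent between Alpha and Beta: p·(-8) + (1−p)·1 = p·(-6) + (1−p)·0 ⟹ 1 + (-9)p = 0 + (-6)p ⟹ p = 1/3.
Country 1 indifferent between Alpha and Beta: q·5 + (1−q)·(-4) = q·(-8) + (1−q)·9 ⟹ (-4) + 9q = 9 + (-17)q ⟹ q = 1/2.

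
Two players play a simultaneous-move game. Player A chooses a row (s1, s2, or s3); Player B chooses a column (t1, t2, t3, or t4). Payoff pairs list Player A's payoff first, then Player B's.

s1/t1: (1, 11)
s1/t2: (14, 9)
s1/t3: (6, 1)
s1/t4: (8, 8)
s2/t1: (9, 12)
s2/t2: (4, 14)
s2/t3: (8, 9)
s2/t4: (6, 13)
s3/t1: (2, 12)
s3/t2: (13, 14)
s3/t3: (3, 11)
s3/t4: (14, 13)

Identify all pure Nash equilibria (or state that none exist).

A profile is a Nash equilibrium when each player is best-responding to the other.
Player A's best responses — vs t1: s2 (payoff 9); vs t2: s1 (payoff 14); vs t3: s2 (payoff 8); vs t4: s3 (payoff 14).
Player B's best responses — vs s1: t1 (payoff 11); vs s2: t2 (payoff 14); vs s3: t2 (payoff 14).
No cell has both players best-responding. For instance, Player A's best reply to t3 is s2, but against s2 Player B prefers t2 over t3.

There is no pure-strategy Nash equilibrium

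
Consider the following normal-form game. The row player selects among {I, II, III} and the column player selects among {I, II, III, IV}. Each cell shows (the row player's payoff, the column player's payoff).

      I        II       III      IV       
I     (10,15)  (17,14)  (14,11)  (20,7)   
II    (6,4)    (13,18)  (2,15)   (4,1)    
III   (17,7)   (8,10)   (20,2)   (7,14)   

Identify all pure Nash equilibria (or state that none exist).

None

A profile is a Nash equilibrium when each player is best-responding to the other.
The row player's best responses — vs I: III (payoff 17); vs II: I (payoff 17); vs III: III (payoff 20); vs IV: I (payoff 20).
The column player's best responses — vs I: I (payoff 15); vs II: II (payoff 18); vs III: IV (payoff 14).
No cell has both players best-responding. For instance, the row player's best reply to III is III, but against III the column player prefers IV over III.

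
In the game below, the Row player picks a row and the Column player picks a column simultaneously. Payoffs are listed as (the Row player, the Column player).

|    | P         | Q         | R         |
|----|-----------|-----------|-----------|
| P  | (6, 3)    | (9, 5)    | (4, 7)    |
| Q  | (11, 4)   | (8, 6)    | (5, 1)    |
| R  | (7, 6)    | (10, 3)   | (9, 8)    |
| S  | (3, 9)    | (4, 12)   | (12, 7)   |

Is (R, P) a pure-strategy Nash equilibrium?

Holding the Column player at P: the Row player gets 7 from R but could get 11 by switching to Q. The Row player has a profitable deviation.

No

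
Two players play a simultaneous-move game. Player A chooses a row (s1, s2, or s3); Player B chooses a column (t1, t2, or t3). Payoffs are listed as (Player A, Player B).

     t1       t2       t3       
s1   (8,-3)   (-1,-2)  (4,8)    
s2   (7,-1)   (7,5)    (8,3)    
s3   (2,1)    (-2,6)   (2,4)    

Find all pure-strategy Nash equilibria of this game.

Check mutual best responses: a cell is a NE iff neither player can gain by unilaterally deviating.
Player A's best responses — vs t1: s1 (payoff 8); vs t2: s2 (payoff 7); vs t3: s2 (payoff 8).
Player B's best responses — vs s1: t3 (payoff 8); vs s2: t2 (payoff 5); vs s3: t2 (payoff 6).
The only mutual best response is (s2, t2); neither player gains by switching there.

(s2, t2)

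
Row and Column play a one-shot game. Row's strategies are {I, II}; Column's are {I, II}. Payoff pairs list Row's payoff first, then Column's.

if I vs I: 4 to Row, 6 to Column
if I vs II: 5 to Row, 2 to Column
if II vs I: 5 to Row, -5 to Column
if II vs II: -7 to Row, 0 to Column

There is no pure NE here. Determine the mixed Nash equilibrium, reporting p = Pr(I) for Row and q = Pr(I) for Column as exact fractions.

p = 5/9, q = 12/13

In a mixed NE each player is indifferent between their pure strategies, so the opponent's mix sets the indifference.
Column indifferent between I and II: p·6 + (1−p)·(-5) = p·2 + (1−p)·0 ⟹ (-5) + 11p = 0 + 2p ⟹ p = 5/9.
Row indifferent between I and II: q·4 + (1−q)·5 = q·5 + (1−q)·(-7) ⟹ 5 + (-1)q = (-7) + 12q ⟹ q = 12/13.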